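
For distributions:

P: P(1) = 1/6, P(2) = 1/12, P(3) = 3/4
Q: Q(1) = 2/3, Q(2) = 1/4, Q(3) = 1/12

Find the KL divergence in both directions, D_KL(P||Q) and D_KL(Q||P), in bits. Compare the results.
D_KL(P||Q) = 1.9120 bits, D_KL(Q||P) = 1.4654 bits. D_KL(P||Q) is larger than D_KL(Q||P) by 0.4466 bits; the two directions differ.

D_KL(P||Q) = Σ P(x) log₂(P(x)/Q(x))

Computing term by term:
  P(1)·log₂(P(1)/Q(1)) = (1/6)·log₂((1/6)/(2/3)) = -0.33333
  P(2)·log₂(P(2)/Q(2)) = (1/12)·log₂((1/12)/(1/4)) = -0.13208
  P(3)·log₂(P(3)/Q(3)) = (3/4)·log₂((3/4)/(1/12)) = 2.37744

D_KL(P||Q) = -0.33333 - 0.13208 + 2.37744 = 1.91203 ≈ 1.9120 bits

D_KL(Q||P) = Σ Q(x) log₂(Q(x)/P(x))

Computing term by term:
  Q(1)·log₂(Q(1)/P(1)) = (2/3)·log₂((2/3)/(1/6)) = 1.33333
  Q(2)·log₂(Q(2)/P(2)) = (1/4)·log₂((1/4)/(1/12)) = 0.39624
  Q(3)·log₂(Q(3)/P(3)) = (1/12)·log₂((1/12)/(3/4)) = -0.26416

D_KL(Q||P) = 1.33333 + 0.39624 - 0.26416 = 1.46541 ≈ 1.4654 bits

These are NOT equal (difference: 0.4466 bits). KL divergence is asymmetric: D_KL(P||Q) ≠ D_KL(Q||P) in general.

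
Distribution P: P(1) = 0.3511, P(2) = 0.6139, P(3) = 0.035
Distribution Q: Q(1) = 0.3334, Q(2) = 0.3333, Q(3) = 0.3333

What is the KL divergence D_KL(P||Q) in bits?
0.4534 bits

D_KL(P||Q) = Σ P(x) log₂(P(x)/Q(x))

Computing term by term:
  P(1)·log₂(P(1)/Q(1)) = 0.3511·log₂(0.3511/0.3334) = 0.02620
  P(2)·log₂(P(2)/Q(2)) = 0.6139·log₂(0.6139/0.3333) = 0.54096
  P(3)·log₂(P(3)/Q(3)) = 0.035·log₂(0.035/0.3333) = -0.11380

D_KL(P||Q) = 0.02620 + 0.54096 - 0.11380 = 0.45336 ≈ 0.4534 bits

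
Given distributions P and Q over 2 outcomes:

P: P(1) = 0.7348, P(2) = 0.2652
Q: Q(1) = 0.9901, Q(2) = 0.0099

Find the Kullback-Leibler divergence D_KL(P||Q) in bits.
0.9419 bits

D_KL(P||Q) = Σ P(x) log₂(P(x)/Q(x))

Computing term by term:
  P(1)·log₂(P(1)/Q(1)) = 0.7348·log₂(0.7348/0.9901) = -0.31613
  P(2)·log₂(P(2)/Q(2)) = 0.2652·log₂(0.2652/0.0099) = 1.25798

D_KL(P||Q) = -0.31613 + 1.25798 = 0.94185 ≈ 0.9419 bits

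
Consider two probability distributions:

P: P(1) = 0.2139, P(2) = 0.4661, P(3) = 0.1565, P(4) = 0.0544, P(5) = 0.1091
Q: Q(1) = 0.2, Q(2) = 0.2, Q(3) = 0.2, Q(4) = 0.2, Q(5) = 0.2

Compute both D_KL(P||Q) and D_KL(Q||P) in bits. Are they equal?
D_KL(P||Q) = 0.3367 bits, D_KL(Q||P) = 0.3578 bits. No, they are not equal.

D_KL(P||Q) = Σ P(x) log₂(P(x)/Q(x))

Computing term by term:
  P(1)·log₂(P(1)/Q(1)) = 0.2139·log₂(0.2139/0.2) = 0.02073
  P(2)·log₂(P(2)/Q(2)) = 0.4661·log₂(0.4661/0.2) = 0.56894
  P(3)·log₂(P(3)/Q(3)) = 0.1565·log₂(0.1565/0.2) = -0.05538
  P(4)·log₂(P(4)/Q(4)) = 0.0544·log₂(0.0544/0.2) = -0.10218
  P(5)·log₂(P(5)/Q(5)) = 0.1091·log₂(0.1091/0.2) = -0.09539

D_KL(P||Q) = 0.02073 + 0.56894 - 0.05538 - 0.10218 - 0.09539 = 0.33672 ≈ 0.3367 bits

D_KL(Q||P) = Σ Q(x) log₂(Q(x)/P(x))

Computing term by term:
  Q(1)·log₂(Q(1)/P(1)) = 0.2·log₂(0.2/0.2139) = -0.01939
  Q(2)·log₂(Q(2)/P(2)) = 0.2·log₂(0.2/0.4661) = -0.24413
  Q(3)·log₂(Q(3)/P(3)) = 0.2·log₂(0.2/0.1565) = 0.07077
  Q(4)·log₂(Q(4)/P(4)) = 0.2·log₂(0.2/0.0544) = 0.37566
  Q(5)·log₂(Q(5)/P(5)) = 0.2·log₂(0.2/0.1091) = 0.17487

D_KL(Q||P) = -0.01939 - 0.24413 + 0.07077 + 0.37566 + 0.17487 = 0.35778 ≈ 0.3578 bits

These are NOT equal (difference: 0.0211 bits). KL divergence is asymmetric: D_KL(P||Q) ≠ D_KL(Q||P) in general.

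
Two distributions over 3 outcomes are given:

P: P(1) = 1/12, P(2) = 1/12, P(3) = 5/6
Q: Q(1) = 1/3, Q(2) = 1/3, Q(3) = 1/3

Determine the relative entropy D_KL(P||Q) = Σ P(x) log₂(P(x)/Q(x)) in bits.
0.7683 bits

D_KL(P||Q) = Σ P(x) log₂(P(x)/Q(x))

Computing term by term:
  P(1)·log₂(P(1)/Q(1)) = (1/12)·log₂((1/12)/(1/3)) = -0.16667
  P(2)·log₂(P(2)/Q(2)) = (1/12)·log₂((1/12)/(1/3)) = -0.16667
  P(3)·log₂(P(3)/Q(3)) = (5/6)·log₂((5/6)/(1/3)) = 1.10161

D_KL(P||Q) = -0.16667 - 0.16667 + 1.10161 = 0.76827 ≈ 0.7683 bits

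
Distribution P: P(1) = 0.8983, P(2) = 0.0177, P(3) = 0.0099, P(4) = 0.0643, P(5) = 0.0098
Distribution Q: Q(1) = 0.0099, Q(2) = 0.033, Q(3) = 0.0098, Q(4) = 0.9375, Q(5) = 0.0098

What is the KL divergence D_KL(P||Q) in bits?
5.5779 bits

D_KL(P||Q) = Σ P(x) log₂(P(x)/Q(x))

Computing term by term:
  P(1)·log₂(P(1)/Q(1)) = 0.8983·log₂(0.8983/0.0099) = 5.84221
  P(2)·log₂(P(2)/Q(2)) = 0.0177·log₂(0.0177/0.033) = -0.01591
  P(3)·log₂(P(3)/Q(3)) = 0.0099·log₂(0.0099/0.0098) = 0.00015
  P(4)·log₂(P(4)/Q(4)) = 0.0643·log₂(0.0643/0.9375) = -0.24858
  P(5)·log₂(P(5)/Q(5)) = 0.0098·log₂(0.0098/0.0098) = 0.00000

D_KL(P||Q) = 5.84221 - 0.01591 + 0.00015 - 0.24858 + 0.00000 = 5.57787 ≈ 5.5779 bits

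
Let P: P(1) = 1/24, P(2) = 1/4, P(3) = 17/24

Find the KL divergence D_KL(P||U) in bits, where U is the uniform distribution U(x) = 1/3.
0.5415 bits

U(i) = 1/3 for all i

D_KL(P||U) = Σ P(x) log₂(P(x) / (1/3))
           = Σ P(x) log₂(P(x)) + log₂(3)
           = log₂(3) - H(P)

H(P) = -Σ P(x) log₂(P(x)):
  -P(1)·log₂(P(1)) = -(1/24)·log₂(1/24) = 0.19104
  -P(2)·log₂(P(2)) = -(1/4)·log₂(1/4) = 0.50000
  -P(3)·log₂(P(3)) = -(17/24)·log₂(17/24) = 0.35240
H(P) = 0.19104 + 0.50000 + 0.35240 = 1.04344 bits

log₂(3) = 1.58496 bits

D_KL(P||U) = 1.58496 - 1.04344 = 0.54152 ≈ 0.5415 bits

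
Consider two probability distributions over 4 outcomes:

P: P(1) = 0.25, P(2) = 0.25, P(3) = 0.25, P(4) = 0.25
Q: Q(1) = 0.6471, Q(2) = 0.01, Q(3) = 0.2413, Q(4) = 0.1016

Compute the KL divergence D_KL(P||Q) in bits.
1.1555 bits

D_KL(P||Q) = Σ P(x) log₂(P(x)/Q(x))

Computing term by term:
  P(1)·log₂(P(1)/Q(1)) = 0.25·log₂(0.25/0.6471) = -0.34302
  P(2)·log₂(P(2)/Q(2)) = 0.25·log₂(0.25/0.01) = 1.16096
  P(3)·log₂(P(3)/Q(3)) = 0.25·log₂(0.25/0.2413) = 0.01278
  P(4)·log₂(P(4)/Q(4)) = 0.25·log₂(0.25/0.1016) = 0.32476

D_KL(P||Q) = -0.34302 + 1.16096 + 0.01278 + 0.32476 = 1.15548 ≈ 1.1555 bits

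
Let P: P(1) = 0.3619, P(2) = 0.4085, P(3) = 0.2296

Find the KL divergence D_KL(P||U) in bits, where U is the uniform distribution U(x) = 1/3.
0.0393 bits

U(i) = 1/3 for all i

D_KL(P||U) = Σ P(x) log₂(P(x) / (1/3))
           = Σ P(x) log₂(P(x)) + log₂(3)
           = log₂(3) - H(P)

H(P) = -Σ P(x) log₂(P(x)):
  -P(1)·log₂(P(1)) = -(0.3619)·log₂(0.3619) = 0.53067
  -P(2)·log₂(P(2)) = -(0.4085)·log₂(0.4085) = 0.52762
  -P(3)·log₂(P(3)) = -(0.2296)·log₂(0.2296) = 0.48740
H(P) = 0.53067 + 0.52762 + 0.48740 = 1.54569 bits

log₂(3) = 1.58496 bits

D_KL(P||U) = 1.58496 - 1.54569 = 0.03927 ≈ 0.0393 bits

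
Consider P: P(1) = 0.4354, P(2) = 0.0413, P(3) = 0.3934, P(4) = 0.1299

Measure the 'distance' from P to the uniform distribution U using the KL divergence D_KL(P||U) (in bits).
0.3758 bits

U(i) = 1/4 for all i

D_KL(P||U) = Σ P(x) log₂(P(x) / (1/4))
           = Σ P(x) log₂(P(x)) + log₂(4)
           = log₂(4) - H(P)

H(P) = -Σ P(x) log₂(P(x)):
  -P(1)·log₂(P(1)) = -(0.4354)·log₂(0.4354) = 0.52230
  -P(2)·log₂(P(2)) = -(0.0413)·log₂(0.0413) = 0.18989
  -P(3)·log₂(P(3)) = -(0.3934)·log₂(0.3934) = 0.52949
  -P(4)·log₂(P(4)) = -(0.1299)·log₂(0.1299) = 0.38249
H(P) = 0.52230 + 0.18989 + 0.52949 + 0.38249 = 1.62417 bits

log₂(4) = 2.00000 bits

D_KL(P||U) = 2.00000 - 1.62417 = 0.37583 ≈ 0.3758 bits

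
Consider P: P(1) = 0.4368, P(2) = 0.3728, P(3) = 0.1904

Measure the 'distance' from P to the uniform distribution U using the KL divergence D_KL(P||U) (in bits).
0.0767 bits

U(i) = 1/3 for all i

D_KL(P||U) = Σ P(x) log₂(P(x) / (1/3))
           = Σ P(x) log₂(P(x)) + log₂(3)
           = log₂(3) - H(P)

H(P) = -Σ P(x) log₂(P(x)):
  -P(1)·log₂(P(1)) = -(0.4368)·log₂(0.4368) = 0.52196
  -P(2)·log₂(P(2)) = -(0.3728)·log₂(0.3728) = 0.53069
  -P(3)·log₂(P(3)) = -(0.1904)·log₂(0.1904) = 0.45561
H(P) = 0.52196 + 0.53069 + 0.45561 = 1.50826 bits

log₂(3) = 1.58496 bits

D_KL(P||U) = 1.58496 - 1.50826 = 0.07670 ≈ 0.0767 bits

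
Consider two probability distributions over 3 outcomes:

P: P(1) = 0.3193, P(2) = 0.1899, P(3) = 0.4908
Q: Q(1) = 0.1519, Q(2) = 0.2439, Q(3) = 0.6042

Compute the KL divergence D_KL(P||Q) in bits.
0.1265 bits

D_KL(P||Q) = Σ P(x) log₂(P(x)/Q(x))

Computing term by term:
  P(1)·log₂(P(1)/Q(1)) = 0.3193·log₂(0.3193/0.1519) = 0.34222
  P(2)·log₂(P(2)/Q(2)) = 0.1899·log₂(0.1899/0.2439) = -0.06856
  P(3)·log₂(P(3)/Q(3)) = 0.4908·log₂(0.4908/0.6042) = -0.14719

D_KL(P||Q) = 0.34222 - 0.06856 - 0.14719 = 0.12647 ≈ 0.1265 bits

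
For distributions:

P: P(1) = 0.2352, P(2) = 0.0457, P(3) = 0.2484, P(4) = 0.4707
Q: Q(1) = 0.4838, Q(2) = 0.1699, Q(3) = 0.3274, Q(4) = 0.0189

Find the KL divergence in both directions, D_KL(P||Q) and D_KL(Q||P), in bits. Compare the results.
D_KL(P||Q) = 1.7530 bits, D_KL(Q||P) = 0.8680 bits. D_KL(P||Q) is larger than D_KL(Q||P) by 0.8850 bits; the two directions differ.

D_KL(P||Q) = Σ P(x) log₂(P(x)/Q(x))

Computing term by term:
  P(1)·log₂(P(1)/Q(1)) = 0.2352·log₂(0.2352/0.4838) = -0.24473
  P(2)·log₂(P(2)/Q(2)) = 0.0457·log₂(0.0457/0.1699) = -0.08657
  P(3)·log₂(P(3)/Q(3)) = 0.2484·log₂(0.2484/0.3274) = -0.09896
  P(4)·log₂(P(4)/Q(4)) = 0.4707·log₂(0.4707/0.0189) = 2.18327

D_KL(P||Q) = -0.24473 - 0.08657 - 0.09896 + 2.18327 = 1.75301 ≈ 1.7530 bits

D_KL(Q||P) = Σ Q(x) log₂(Q(x)/P(x))

Computing term by term:
  Q(1)·log₂(Q(1)/P(1)) = 0.4838·log₂(0.4838/0.2352) = 0.50340
  Q(2)·log₂(Q(2)/P(2)) = 0.1699·log₂(0.1699/0.0457) = 0.32186
  Q(3)·log₂(Q(3)/P(3)) = 0.3274·log₂(0.3274/0.2484) = 0.13043
  Q(4)·log₂(Q(4)/P(4)) = 0.0189·log₂(0.0189/0.4707) = -0.08766

D_KL(Q||P) = 0.50340 + 0.32186 + 0.13043 - 0.08766 = 0.86803 ≈ 0.8680 bits

These are NOT equal (difference: 0.8850 bits). KL divergence is asymmetric: D_KL(P||Q) ≠ D_KL(Q||P) in general.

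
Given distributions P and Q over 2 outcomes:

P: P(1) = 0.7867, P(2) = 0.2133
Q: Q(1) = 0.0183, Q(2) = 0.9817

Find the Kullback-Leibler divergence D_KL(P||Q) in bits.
3.7988 bits

D_KL(P||Q) = Σ P(x) log₂(P(x)/Q(x))

Computing term by term:
  P(1)·log₂(P(1)/Q(1)) = 0.7867·log₂(0.7867/0.0183) = 4.26855
  P(2)·log₂(P(2)/Q(2)) = 0.2133·log₂(0.2133/0.9817) = -0.46977

D_KL(P||Q) = 4.26855 - 0.46977 = 3.79878 ≈ 3.7988 bits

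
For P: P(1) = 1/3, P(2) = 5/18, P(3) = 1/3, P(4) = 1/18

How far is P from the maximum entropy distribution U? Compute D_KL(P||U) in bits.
0.1984 bits

U(i) = 1/4 for all i

D_KL(P||U) = Σ P(x) log₂(P(x) / (1/4))
           = Σ P(x) log₂(P(x)) + log₂(4)
           = log₂(4) - H(P)

H(P) = -Σ P(x) log₂(P(x)):
  -P(1)·log₂(P(1)) = -(1/3)·log₂(1/3) = 0.52832
  -P(2)·log₂(P(2)) = -(5/18)·log₂(5/18) = 0.51333
  -P(3)·log₂(P(3)) = -(1/3)·log₂(1/3) = 0.52832
  -P(4)·log₂(P(4)) = -(1/18)·log₂(1/18) = 0.23166
H(P) = 0.52832 + 0.51333 + 0.52832 + 0.23166 = 1.80163 bits

log₂(4) = 2.00000 bits

D_KL(P||U) = 2.00000 - 1.80163 = 0.19837 ≈ 0.1984 bits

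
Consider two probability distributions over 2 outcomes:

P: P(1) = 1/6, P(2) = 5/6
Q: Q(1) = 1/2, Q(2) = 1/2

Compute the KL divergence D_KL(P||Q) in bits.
0.3500 bits

D_KL(P||Q) = Σ P(x) log₂(P(x)/Q(x))

Computing term by term:
  P(1)·log₂(P(1)/Q(1)) = (1/6)·log₂((1/6)/(1/2)) = -0.26416
  P(2)·log₂(P(2)/Q(2)) = (5/6)·log₂((5/6)/(1/2)) = 0.61414

D_KL(P||Q) = -0.26416 + 0.61414 = 0.34998 ≈ 0.3500 bits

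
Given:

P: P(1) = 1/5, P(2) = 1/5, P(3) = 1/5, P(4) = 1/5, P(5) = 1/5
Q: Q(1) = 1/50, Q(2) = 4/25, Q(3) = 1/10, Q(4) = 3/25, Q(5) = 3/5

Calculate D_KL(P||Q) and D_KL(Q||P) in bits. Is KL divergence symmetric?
D_KL(P||Q) = 0.7592 bits, D_KL(Q||P) = 0.6446 bits. No, KL divergence is not symmetric.

D_KL(P||Q) = Σ P(x) log₂(P(x)/Q(x))

Computing term by term:
  P(1)·log₂(P(1)/Q(1)) = (1/5)·log₂((1/5)/(1/50)) = 0.66439
  P(2)·log₂(P(2)/Q(2)) = (1/5)·log₂((1/5)/(4/25)) = 0.06439
  P(3)·log₂(P(3)/Q(3)) = (1/5)·log₂((1/5)/(1/10)) = 0.20000
  P(4)·log₂(P(4)/Q(4)) = (1/5)·log₂((1/5)/(3/25)) = 0.14739
  P(5)·log₂(P(5)/Q(5)) = (1/5)·log₂((1/5)/(3/5)) = -0.31699

D_KL(P||Q) = 0.66439 + 0.06439 + 0.20000 + 0.14739 - 0.31699 = 0.75918 ≈ 0.7592 bits

D_KL(Q||P) = Σ Q(x) log₂(Q(x)/P(x))

Computing term by term:
  Q(1)·log₂(Q(1)/P(1)) = (1/50)·log₂((1/50)/(1/5)) = -0.06644
  Q(2)·log₂(Q(2)/P(2)) = (4/25)·log₂((4/25)/(1/5)) = -0.05151
  Q(3)·log₂(Q(3)/P(3)) = (1/10)·log₂((1/10)/(1/5)) = -0.10000
  Q(4)·log₂(Q(4)/P(4)) = (3/25)·log₂((3/25)/(1/5)) = -0.08844
  Q(5)·log₂(Q(5)/P(5)) = (3/5)·log₂((3/5)/(1/5)) = 0.95098

D_KL(Q||P) = -0.06644 - 0.05151 - 0.10000 - 0.08844 + 0.95098 = 0.64459 ≈ 0.6446 bits

These are NOT equal (difference: 0.1146 bits). KL divergence is asymmetric: D_KL(P||Q) ≠ D_KL(Q||P) in general.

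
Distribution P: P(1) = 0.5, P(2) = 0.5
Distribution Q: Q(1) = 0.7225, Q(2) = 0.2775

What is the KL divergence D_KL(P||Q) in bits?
0.1592 bits

D_KL(P||Q) = Σ P(x) log₂(P(x)/Q(x))

Computing term by term:
  P(1)·log₂(P(1)/Q(1)) = 0.5·log₂(0.5/0.7225) = -0.26553
  P(2)·log₂(P(2)/Q(2)) = 0.5·log₂(0.5/0.2775) = 0.42472

D_KL(P||Q) = -0.26553 + 0.42472 = 0.15919 ≈ 0.1592 bits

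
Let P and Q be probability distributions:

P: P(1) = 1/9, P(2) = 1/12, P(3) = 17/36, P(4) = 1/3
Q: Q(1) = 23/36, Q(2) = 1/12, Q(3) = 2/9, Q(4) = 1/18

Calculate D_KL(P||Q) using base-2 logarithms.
1.0948 bits

D_KL(P||Q) = Σ P(x) log₂(P(x)/Q(x))

Computing term by term:
  P(1)·log₂(P(1)/Q(1)) = (1/9)·log₂((1/9)/(23/36)) = -0.28040
  P(2)·log₂(P(2)/Q(2)) = (1/12)·log₂((1/12)/(1/12)) = 0.00000
  P(3)·log₂(P(3)/Q(3)) = (17/36)·log₂((17/36)/(2/9)) = 0.51352
  P(4)·log₂(P(4)/Q(4)) = (1/3)·log₂((1/3)/(1/18)) = 0.86165

D_KL(P||Q) = -0.28040 + 0.00000 + 0.51352 + 0.86165 = 1.09477 ≈ 1.0948 bits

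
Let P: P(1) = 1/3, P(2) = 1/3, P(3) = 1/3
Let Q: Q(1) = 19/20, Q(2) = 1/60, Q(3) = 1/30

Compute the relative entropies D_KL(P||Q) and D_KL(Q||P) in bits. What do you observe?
D_KL(P||Q) = 2.0443 bits, D_KL(Q||P) = 1.2527 bits. The two directions give different values (D_KL(P||Q) exceeds D_KL(Q||P) by 0.7916 bits): KL divergence is asymmetric.

D_KL(P||Q) = Σ P(x) log₂(P(x)/Q(x))

Computing term by term:
  P(1)·log₂(P(1)/Q(1)) = (1/3)·log₂((1/3)/(19/20)) = -0.50365
  P(2)·log₂(P(2)/Q(2)) = (1/3)·log₂((1/3)/(1/60)) = 1.44064
  P(3)·log₂(P(3)/Q(3)) = (1/3)·log₂((1/3)/(1/30)) = 1.10731

D_KL(P||Q) = -0.50365 + 1.44064 + 1.10731 = 2.04430 ≈ 2.0443 bits

D_KL(Q||P) = Σ Q(x) log₂(Q(x)/P(x))

Computing term by term:
  Q(1)·log₂(Q(1)/P(1)) = (19/20)·log₂((19/20)/(1/3)) = 1.43541
  Q(2)·log₂(Q(2)/P(2)) = (1/60)·log₂((1/60)/(1/3)) = -0.07203
  Q(3)·log₂(Q(3)/P(3)) = (1/30)·log₂((1/30)/(1/3)) = -0.11073

D_KL(Q||P) = 1.43541 - 0.07203 - 0.11073 = 1.25265 ≈ 1.2527 bits

These are NOT equal (difference: 0.7916 bits). KL divergence is asymmetric: D_KL(P||Q) ≠ D_KL(Q||P) in general.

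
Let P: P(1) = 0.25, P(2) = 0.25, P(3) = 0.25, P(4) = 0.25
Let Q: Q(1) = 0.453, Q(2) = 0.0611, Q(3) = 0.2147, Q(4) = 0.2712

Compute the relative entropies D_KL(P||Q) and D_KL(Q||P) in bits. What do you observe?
D_KL(P||Q) = 0.3193 bits, D_KL(Q||P) = 0.2490 bits. The two directions give different values (D_KL(P||Q) exceeds D_KL(Q||P) by 0.0703 bits): KL divergence is asymmetric.

D_KL(P||Q) = Σ P(x) log₂(P(x)/Q(x))

Computing term by term:
  P(1)·log₂(P(1)/Q(1)) = 0.25·log₂(0.25/0.453) = -0.21440
  P(2)·log₂(P(2)/Q(2)) = 0.25·log₂(0.25/0.0611) = 0.50817
  P(3)·log₂(P(3)/Q(3)) = 0.25·log₂(0.25/0.2147) = 0.05490
  P(4)·log₂(P(4)/Q(4)) = 0.25·log₂(0.25/0.2712) = -0.02936

D_KL(P||Q) = -0.21440 + 0.50817 + 0.05490 - 0.02936 = 0.31931 ≈ 0.3193 bits

D_KL(Q||P) = Σ Q(x) log₂(Q(x)/P(x))

Computing term by term:
  Q(1)·log₂(Q(1)/P(1)) = 0.453·log₂(0.453/0.25) = 0.38849
  Q(2)·log₂(Q(2)/P(2)) = 0.0611·log₂(0.0611/0.25) = -0.12420
  Q(3)·log₂(Q(3)/P(3)) = 0.2147·log₂(0.2147/0.25) = -0.04715
  Q(4)·log₂(Q(4)/P(4)) = 0.2712·log₂(0.2712/0.25) = 0.03185

D_KL(Q||P) = 0.38849 - 0.12420 - 0.04715 + 0.03185 = 0.24899 ≈ 0.2490 bits

These are NOT equal (difference: 0.0703 bits). KL divergence is asymmetric: D_KL(P||Q) ≠ D_KL(Q||P) in general.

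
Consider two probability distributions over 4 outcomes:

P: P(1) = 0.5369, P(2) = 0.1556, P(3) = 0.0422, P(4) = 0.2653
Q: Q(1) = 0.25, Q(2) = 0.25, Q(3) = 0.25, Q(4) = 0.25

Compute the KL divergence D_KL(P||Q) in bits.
0.4000 bits

D_KL(P||Q) = Σ P(x) log₂(P(x)/Q(x))

Computing term by term:
  P(1)·log₂(P(1)/Q(1)) = 0.5369·log₂(0.5369/0.25) = 0.59205
  P(2)·log₂(P(2)/Q(2)) = 0.1556·log₂(0.1556/0.25) = -0.10644
  P(3)·log₂(P(3)/Q(3)) = 0.0422·log₂(0.0422/0.25) = -0.10831
  P(4)·log₂(P(4)/Q(4)) = 0.2653·log₂(0.2653/0.25) = 0.02274

D_KL(P||Q) = 0.59205 - 0.10644 - 0.10831 + 0.02274 = 0.40004 ≈ 0.4000 bits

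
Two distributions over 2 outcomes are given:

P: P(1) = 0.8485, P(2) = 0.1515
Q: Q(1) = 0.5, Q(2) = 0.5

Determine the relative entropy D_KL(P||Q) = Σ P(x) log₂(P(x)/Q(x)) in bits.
0.3864 bits

D_KL(P||Q) = Σ P(x) log₂(P(x)/Q(x))

Computing term by term:
  P(1)·log₂(P(1)/Q(1)) = 0.8485·log₂(0.8485/0.5) = 0.64739
  P(2)·log₂(P(2)/Q(2)) = 0.1515·log₂(0.1515/0.5) = -0.26098

D_KL(P||Q) = 0.64739 - 0.26098 = 0.38641 ≈ 0.3864 bits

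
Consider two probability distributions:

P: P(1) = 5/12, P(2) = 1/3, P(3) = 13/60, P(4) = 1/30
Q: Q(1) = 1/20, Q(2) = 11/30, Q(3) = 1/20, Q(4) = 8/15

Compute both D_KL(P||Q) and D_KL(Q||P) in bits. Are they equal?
D_KL(P||Q) = 1.5537 bits, D_KL(Q||P) = 1.9250 bits. No, they are not equal.

D_KL(P||Q) = Σ P(x) log₂(P(x)/Q(x))

Computing term by term:
  P(1)·log₂(P(1)/Q(1)) = (5/12)·log₂((5/12)/(1/20)) = 1.27454
  P(2)·log₂(P(2)/Q(2)) = (1/3)·log₂((1/3)/(11/30)) = -0.04583
  P(3)·log₂(P(3)/Q(3)) = (13/60)·log₂((13/60)/(1/20)) = 0.45835
  P(4)·log₂(P(4)/Q(4)) = (1/30)·log₂((1/30)/(8/15)) = -0.13333

D_KL(P||Q) = 1.27454 - 0.04583 + 0.45835 - 0.13333 = 1.55373 ≈ 1.5537 bits

D_KL(Q||P) = Σ Q(x) log₂(Q(x)/P(x))

Computing term by term:
  Q(1)·log₂(Q(1)/P(1)) = (1/20)·log₂((1/20)/(5/12)) = -0.15294
  Q(2)·log₂(Q(2)/P(2)) = (11/30)·log₂((11/30)/(1/3)) = 0.05042
  Q(3)·log₂(Q(3)/P(3)) = (1/20)·log₂((1/20)/(13/60)) = -0.10577
  Q(4)·log₂(Q(4)/P(4)) = (8/15)·log₂((8/15)/(1/30)) = 2.13333

D_KL(Q||P) = -0.15294 + 0.05042 - 0.10577 + 2.13333 = 1.92504 ≈ 1.9250 bits

These are NOT equal (difference: 0.3713 bits). KL divergence is asymmetric: D_KL(P||Q) ≠ D_KL(Q||P) in general.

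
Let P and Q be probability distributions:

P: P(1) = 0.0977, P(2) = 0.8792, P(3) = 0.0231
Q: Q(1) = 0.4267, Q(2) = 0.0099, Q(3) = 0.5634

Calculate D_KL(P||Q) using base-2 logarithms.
5.3765 bits

D_KL(P||Q) = Σ P(x) log₂(P(x)/Q(x))

Computing term by term:
  P(1)·log₂(P(1)/Q(1)) = 0.0977·log₂(0.0977/0.4267) = -0.20779
  P(2)·log₂(P(2)/Q(2)) = 0.8792·log₂(0.8792/0.0099) = 5.69073
  P(3)·log₂(P(3)/Q(3)) = 0.0231·log₂(0.0231/0.5634) = -0.10645

D_KL(P||Q) = -0.20779 + 5.69073 - 0.10645 = 5.37649 ≈ 5.3765 bits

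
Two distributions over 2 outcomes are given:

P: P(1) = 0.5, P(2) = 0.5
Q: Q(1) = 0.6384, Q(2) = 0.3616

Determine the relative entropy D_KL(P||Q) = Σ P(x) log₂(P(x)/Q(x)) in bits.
0.0575 bits

D_KL(P||Q) = Σ P(x) log₂(P(x)/Q(x))

Computing term by term:
  P(1)·log₂(P(1)/Q(1)) = 0.5·log₂(0.5/0.6384) = -0.17627
  P(2)·log₂(P(2)/Q(2)) = 0.5·log₂(0.5/0.3616) = 0.23377

D_KL(P||Q) = -0.17627 + 0.23377 = 0.05750 ≈ 0.0575 bits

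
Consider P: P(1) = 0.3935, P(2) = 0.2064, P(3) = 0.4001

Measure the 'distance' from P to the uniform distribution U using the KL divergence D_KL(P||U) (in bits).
0.0569 bits

U(i) = 1/3 for all i

D_KL(P||U) = Σ P(x) log₂(P(x) / (1/3))
           = Σ P(x) log₂(P(x)) + log₂(3)
           = log₂(3) - H(P)

H(P) = -Σ P(x) log₂(P(x)):
  -P(1)·log₂(P(1)) = -(0.3935)·log₂(0.3935) = 0.52948
  -P(2)·log₂(P(2)) = -(0.2064)·log₂(0.2064) = 0.46987
  -P(3)·log₂(P(3)) = -(0.4001)·log₂(0.4001) = 0.52876
H(P) = 0.52948 + 0.46987 + 0.52876 = 1.52811 bits

log₂(3) = 1.58496 bits

D_KL(P||U) = 1.58496 - 1.52811 = 0.05685 ≈ 0.0569 bits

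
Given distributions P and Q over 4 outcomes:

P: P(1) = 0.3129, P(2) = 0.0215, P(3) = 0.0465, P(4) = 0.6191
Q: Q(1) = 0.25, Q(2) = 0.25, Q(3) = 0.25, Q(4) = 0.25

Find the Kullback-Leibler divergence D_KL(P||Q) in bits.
0.7223 bits

D_KL(P||Q) = Σ P(x) log₂(P(x)/Q(x))

Computing term by term:
  P(1)·log₂(P(1)/Q(1)) = 0.3129·log₂(0.3129/0.25) = 0.10131
  P(2)·log₂(P(2)/Q(2)) = 0.0215·log₂(0.0215/0.25) = -0.07610
  P(3)·log₂(P(3)/Q(3)) = 0.0465·log₂(0.0465/0.25) = -0.11284
  P(4)·log₂(P(4)/Q(4)) = 0.6191·log₂(0.6191/0.25) = 0.80993

D_KL(P||Q) = 0.10131 - 0.07610 - 0.11284 + 0.80993 = 0.72230 ≈ 0.7223 bits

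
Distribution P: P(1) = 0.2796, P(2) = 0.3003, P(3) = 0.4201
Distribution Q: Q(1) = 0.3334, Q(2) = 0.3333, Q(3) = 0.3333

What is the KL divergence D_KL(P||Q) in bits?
0.0241 bits

D_KL(P||Q) = Σ P(x) log₂(P(x)/Q(x))

Computing term by term:
  P(1)·log₂(P(1)/Q(1)) = 0.2796·log₂(0.2796/0.3334) = -0.07099
  P(2)·log₂(P(2)/Q(2)) = 0.3003·log₂(0.3003/0.3333) = -0.04517
  P(3)·log₂(P(3)/Q(3)) = 0.4201·log₂(0.4201/0.3333) = 0.14028

D_KL(P||Q) = -0.07099 - 0.04517 + 0.14028 = 0.02412 ≈ 0.0241 bits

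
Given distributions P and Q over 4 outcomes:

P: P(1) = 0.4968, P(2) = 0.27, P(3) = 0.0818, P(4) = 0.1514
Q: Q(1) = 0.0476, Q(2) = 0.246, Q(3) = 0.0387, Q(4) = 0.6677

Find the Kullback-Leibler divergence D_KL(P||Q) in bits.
1.4815 bits

D_KL(P||Q) = Σ P(x) log₂(P(x)/Q(x))

Computing term by term:
  P(1)·log₂(P(1)/Q(1)) = 0.4968·log₂(0.4968/0.0476) = 1.68099
  P(2)·log₂(P(2)/Q(2)) = 0.27·log₂(0.27/0.246) = 0.03626
  P(3)·log₂(P(3)/Q(3)) = 0.0818·log₂(0.0818/0.0387) = 0.08832
  P(4)·log₂(P(4)/Q(4)) = 0.1514·log₂(0.1514/0.6677) = -0.32412

D_KL(P||Q) = 1.68099 + 0.03626 + 0.08832 - 0.32412 = 1.48145 ≈ 1.4815 bits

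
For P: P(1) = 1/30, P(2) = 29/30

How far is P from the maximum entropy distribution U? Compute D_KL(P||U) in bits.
0.7892 bits

U(i) = 1/2 for all i

D_KL(P||U) = Σ P(x) log₂(P(x) / (1/2))
           = Σ P(x) log₂(P(x)) + log₂(2)
           = log₂(2) - H(P)

H(P) = -Σ P(x) log₂(P(x)):
  -P(1)·log₂(P(1)) = -(1/30)·log₂(1/30) = 0.16356
  -P(2)·log₂(P(2)) = -(29/30)·log₂(29/30) = 0.04728
H(P) = 0.16356 + 0.04728 = 0.21084 bits

log₂(2) = 1.00000 bits

D_KL(P||U) = 1.00000 - 0.21084 = 0.78916 ≈ 0.7892 bits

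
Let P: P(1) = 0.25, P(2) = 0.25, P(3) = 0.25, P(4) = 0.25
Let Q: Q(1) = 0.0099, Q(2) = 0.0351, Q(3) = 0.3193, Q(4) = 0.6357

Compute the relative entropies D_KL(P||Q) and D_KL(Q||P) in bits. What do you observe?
D_KL(P||Q) = 1.4478 bits, D_KL(Q||P) = 0.8231 bits. The two directions give different values (D_KL(P||Q) exceeds D_KL(Q||P) by 0.6247 bits): KL divergence is asymmetric.

D_KL(P||Q) = Σ P(x) log₂(P(x)/Q(x))

Computing term by term:
  P(1)·log₂(P(1)/Q(1)) = 0.25·log₂(0.25/0.0099) = 1.16459
  P(2)·log₂(P(2)/Q(2)) = 0.25·log₂(0.25/0.0351) = 0.70810
  P(3)·log₂(P(3)/Q(3)) = 0.25·log₂(0.25/0.3193) = -0.08825
  P(4)·log₂(P(4)/Q(4)) = 0.25·log₂(0.25/0.6357) = -0.33660

D_KL(P||Q) = 1.16459 + 0.70810 - 0.08825 - 0.33660 = 1.44784 ≈ 1.4478 bits

D_KL(Q||P) = Σ Q(x) log₂(Q(x)/P(x))

Computing term by term:
  Q(1)·log₂(Q(1)/P(1)) = 0.0099·log₂(0.0099/0.25) = -0.04612
  Q(2)·log₂(Q(2)/P(2)) = 0.0351·log₂(0.0351/0.25) = -0.09942
  Q(3)·log₂(Q(3)/P(3)) = 0.3193·log₂(0.3193/0.25) = 0.11271
  Q(4)·log₂(Q(4)/P(4)) = 0.6357·log₂(0.6357/0.25) = 0.85592

D_KL(Q||P) = -0.04612 - 0.09942 + 0.11271 + 0.85592 = 0.82309 ≈ 0.8231 bits

These are NOT equal (difference: 0.6247 bits). KL divergence is asymmetric: D_KL(P||Q) ≠ D_KL(Q||P) in general.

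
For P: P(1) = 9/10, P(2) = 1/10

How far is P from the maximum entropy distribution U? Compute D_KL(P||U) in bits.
0.5310 bits

U(i) = 1/2 for all i

D_KL(P||U) = Σ P(x) log₂(P(x) / (1/2))
           = Σ P(x) log₂(P(x)) + log₂(2)
           = log₂(2) - H(P)

H(P) = -Σ P(x) log₂(P(x)):
  -P(1)·log₂(P(1)) = -(9/10)·log₂(9/10) = 0.13680
  -P(2)·log₂(P(2)) = -(1/10)·log₂(1/10) = 0.33219
H(P) = 0.13680 + 0.33219 = 0.46899 bits

log₂(2) = 1.00000 bits

D_KL(P||U) = 1.00000 - 0.46899 = 0.53101 ≈ 0.5310 bits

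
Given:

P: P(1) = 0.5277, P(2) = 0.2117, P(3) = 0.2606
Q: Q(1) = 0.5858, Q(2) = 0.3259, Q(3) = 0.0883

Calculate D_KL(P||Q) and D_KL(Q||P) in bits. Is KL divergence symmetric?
D_KL(P||Q) = 0.1956 bits, D_KL(Q||P) = 0.1532 bits. No, KL divergence is not symmetric.

D_KL(P||Q) = Σ P(x) log₂(P(x)/Q(x))

Computing term by term:
  P(1)·log₂(P(1)/Q(1)) = 0.5277·log₂(0.5277/0.5858) = -0.07952
  P(2)·log₂(P(2)/Q(2)) = 0.2117·log₂(0.2117/0.3259) = -0.13176
  P(3)·log₂(P(3)/Q(3)) = 0.2606·log₂(0.2606/0.0883) = 0.40689

D_KL(P||Q) = -0.07952 - 0.13176 + 0.40689 = 0.19561 ≈ 0.1956 bits

D_KL(Q||P) = Σ Q(x) log₂(Q(x)/P(x))

Computing term by term:
  Q(1)·log₂(Q(1)/P(1)) = 0.5858·log₂(0.5858/0.5277) = 0.08827
  Q(2)·log₂(Q(2)/P(2)) = 0.3259·log₂(0.3259/0.2117) = 0.20284
  Q(3)·log₂(Q(3)/P(3)) = 0.0883·log₂(0.0883/0.2606) = -0.13787

D_KL(Q||P) = 0.08827 + 0.20284 - 0.13787 = 0.15324 ≈ 0.1532 bits

These are NOT equal (difference: 0.0424 bits). KL divergence is asymmetric: D_KL(P||Q) ≠ D_KL(Q||P) in general.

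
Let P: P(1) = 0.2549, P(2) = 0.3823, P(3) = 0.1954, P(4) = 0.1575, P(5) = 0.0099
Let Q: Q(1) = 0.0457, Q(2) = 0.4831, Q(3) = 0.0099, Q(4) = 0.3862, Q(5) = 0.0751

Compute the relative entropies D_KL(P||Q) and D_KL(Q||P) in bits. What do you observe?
D_KL(P||Q) = 1.1110 bits, D_KL(Q||P) = 0.7265 bits. The two directions give different values (D_KL(P||Q) exceeds D_KL(Q||P) by 0.3845 bits): KL divergence is asymmetric.

D_KL(P||Q) = Σ P(x) log₂(P(x)/Q(x))

Computing term by term:
  P(1)·log₂(P(1)/Q(1)) = 0.2549·log₂(0.2549/0.0457) = 0.63207
  P(2)·log₂(P(2)/Q(2)) = 0.3823·log₂(0.3823/0.4831) = -0.12907
  P(3)·log₂(P(3)/Q(3)) = 0.1954·log₂(0.1954/0.0099) = 0.84078
  P(4)·log₂(P(4)/Q(4)) = 0.1575·log₂(0.1575/0.3862) = -0.20380
  P(5)·log₂(P(5)/Q(5)) = 0.0099·log₂(0.0099/0.0751) = -0.02894

D_KL(P||Q) = 0.63207 - 0.12907 + 0.84078 - 0.20380 - 0.02894 = 1.11104 ≈ 1.1110 bits

D_KL(Q||P) = Σ Q(x) log₂(Q(x)/P(x))

Computing term by term:
  Q(1)·log₂(Q(1)/P(1)) = 0.0457·log₂(0.0457/0.2549) = -0.11332
  Q(2)·log₂(Q(2)/P(2)) = 0.4831·log₂(0.4831/0.3823) = 0.16310
  Q(3)·log₂(Q(3)/P(3)) = 0.0099·log₂(0.0099/0.1954) = -0.04260
  Q(4)·log₂(Q(4)/P(4)) = 0.3862·log₂(0.3862/0.1575) = 0.49974
  Q(5)·log₂(Q(5)/P(5)) = 0.0751·log₂(0.0751/0.0099) = 0.21954

D_KL(Q||P) = -0.11332 + 0.16310 - 0.04260 + 0.49974 + 0.21954 = 0.72646 ≈ 0.7265 bits

These are NOT equal (difference: 0.3845 bits). KL divergence is asymmetric: D_KL(P||Q) ≠ D_KL(Q||P) in general.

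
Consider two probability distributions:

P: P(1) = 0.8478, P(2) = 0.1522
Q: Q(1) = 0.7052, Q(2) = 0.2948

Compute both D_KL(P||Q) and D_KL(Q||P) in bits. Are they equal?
D_KL(P||Q) = 0.0801 bits, D_KL(Q||P) = 0.0938 bits. No, they are not equal.

D_KL(P||Q) = Σ P(x) log₂(P(x)/Q(x))

Computing term by term:
  P(1)·log₂(P(1)/Q(1)) = 0.8478·log₂(0.8478/0.7052) = 0.22525
  P(2)·log₂(P(2)/Q(2)) = 0.1522·log₂(0.1522/0.2948) = -0.14516

D_KL(P||Q) = 0.22525 - 0.14516 = 0.08009 ≈ 0.0801 bits

D_KL(Q||P) = Σ Q(x) log₂(Q(x)/P(x))

Computing term by term:
  Q(1)·log₂(Q(1)/P(1)) = 0.7052·log₂(0.7052/0.8478) = -0.18737
  Q(2)·log₂(Q(2)/P(2)) = 0.2948·log₂(0.2948/0.1522) = 0.28117

D_KL(Q||P) = -0.18737 + 0.28117 = 0.09380 ≈ 0.0938 bits

These are NOT equal (difference: 0.0137 bits). KL divergence is asymmetric: D_KL(P||Q) ≠ D_KL(Q||P) in general.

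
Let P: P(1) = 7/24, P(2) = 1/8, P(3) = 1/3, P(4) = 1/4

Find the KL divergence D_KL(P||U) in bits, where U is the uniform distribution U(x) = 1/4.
0.0782 bits

U(i) = 1/4 for all i

D_KL(P||U) = Σ P(x) log₂(P(x) / (1/4))
           = Σ P(x) log₂(P(x)) + log₂(4)
           = log₂(4) - H(P)

H(P) = -Σ P(x) log₂(P(x)):
  -P(1)·log₂(P(1)) = -(7/24)·log₂(7/24) = 0.51847
  -P(2)·log₂(P(2)) = -(1/8)·log₂(1/8) = 0.37500
  -P(3)·log₂(P(3)) = -(1/3)·log₂(1/3) = 0.52832
  -P(4)·log₂(P(4)) = -(1/4)·log₂(1/4) = 0.50000
H(P) = 0.51847 + 0.37500 + 0.52832 + 0.50000 = 1.92179 bits

log₂(4) = 2.00000 bits

D_KL(P||U) = 2.00000 - 1.92179 = 0.07821 ≈ 0.0782 bits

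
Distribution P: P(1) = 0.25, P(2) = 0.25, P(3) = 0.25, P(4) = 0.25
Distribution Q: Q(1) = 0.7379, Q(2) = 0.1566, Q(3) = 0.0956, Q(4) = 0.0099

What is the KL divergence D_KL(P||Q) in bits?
1.2896 bits

D_KL(P||Q) = Σ P(x) log₂(P(x)/Q(x))

Computing term by term:
  P(1)·log₂(P(1)/Q(1)) = 0.25·log₂(0.25/0.7379) = -0.39037
  P(2)·log₂(P(2)/Q(2)) = 0.25·log₂(0.25/0.1566) = 0.16871
  P(3)·log₂(P(3)/Q(3)) = 0.25·log₂(0.25/0.0956) = 0.34671
  P(4)·log₂(P(4)/Q(4)) = 0.25·log₂(0.25/0.0099) = 1.16459

D_KL(P||Q) = -0.39037 + 0.16871 + 0.34671 + 1.16459 = 1.28964 ≈ 1.2896 bits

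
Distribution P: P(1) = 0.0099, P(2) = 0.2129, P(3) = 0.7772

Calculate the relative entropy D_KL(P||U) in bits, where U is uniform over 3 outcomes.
0.7613 bits

U(i) = 1/3 for all i

D_KL(P||U) = Σ P(x) log₂(P(x) / (1/3))
           = Σ P(x) log₂(P(x)) + log₂(3)
           = log₂(3) - H(P)

H(P) = -Σ P(x) log₂(P(x)):
  -P(1)·log₂(P(1)) = -(0.0099)·log₂(0.0099) = 0.06592
  -P(2)·log₂(P(2)) = -(0.2129)·log₂(0.2129) = 0.47514
  -P(3)·log₂(P(3)) = -(0.7772)·log₂(0.7772) = 0.28262
H(P) = 0.06592 + 0.47514 + 0.28262 = 0.82368 bits

log₂(3) = 1.58496 bits

D_KL(P||U) = 1.58496 - 0.82368 = 0.76128 ≈ 0.7613 bits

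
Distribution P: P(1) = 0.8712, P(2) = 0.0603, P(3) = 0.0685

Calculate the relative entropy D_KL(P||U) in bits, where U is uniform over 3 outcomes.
0.9024 bits

U(i) = 1/3 for all i

D_KL(P||U) = Σ P(x) log₂(P(x) / (1/3))
           = Σ P(x) log₂(P(x)) + log₂(3)
           = log₂(3) - H(P)

H(P) = -Σ P(x) log₂(P(x)):
  -P(1)·log₂(P(1)) = -(0.8712)·log₂(0.8712) = 0.17330
  -P(2)·log₂(P(2)) = -(0.0603)·log₂(0.0603) = 0.24432
  -P(3)·log₂(P(3)) = -(0.0685)·log₂(0.0685) = 0.26494
H(P) = 0.17330 + 0.24432 + 0.26494 = 0.68256 bits

log₂(3) = 1.58496 bits

D_KL(P||U) = 1.58496 - 0.68256 = 0.90240 ≈ 0.9024 bits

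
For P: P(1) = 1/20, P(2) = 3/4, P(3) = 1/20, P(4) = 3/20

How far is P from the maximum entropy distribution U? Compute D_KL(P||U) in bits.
0.8460 bits

U(i) = 1/4 for all i

D_KL(P||U) = Σ P(x) log₂(P(x) / (1/4))
           = Σ P(x) log₂(P(x)) + log₂(4)
           = log₂(4) - H(P)

H(P) = -Σ P(x) log₂(P(x)):
  -P(1)·log₂(P(1)) = -(1/20)·log₂(1/20) = 0.21610
  -P(2)·log₂(P(2)) = -(3/4)·log₂(3/4) = 0.31128
  -P(3)·log₂(P(3)) = -(1/20)·log₂(1/20) = 0.21610
  -P(4)·log₂(P(4)) = -(3/20)·log₂(3/20) = 0.41054
H(P) = 0.21610 + 0.31128 + 0.21610 + 0.41054 = 1.15402 bits

log₂(4) = 2.00000 bits

D_KL(P||U) = 2.00000 - 1.15402 = 0.84598 ≈ 0.8460 bits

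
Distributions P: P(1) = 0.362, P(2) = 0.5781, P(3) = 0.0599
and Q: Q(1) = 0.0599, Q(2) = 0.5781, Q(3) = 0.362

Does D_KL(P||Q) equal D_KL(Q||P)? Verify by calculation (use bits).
D_KL(P||Q) = 0.7841 bits, D_KL(Q||P) = 0.7841 bits. Yes — for this pair D_KL(P||Q) = D_KL(Q||P).

D_KL(P||Q) = Σ P(x) log₂(P(x)/Q(x))

Computing term by term:
  P(1)·log₂(P(1)/Q(1)) = 0.362·log₂(0.362/0.0599) = 0.93952
  P(2)·log₂(P(2)/Q(2)) = 0.5781·log₂(0.5781/0.5781) = 0.00000
  P(3)·log₂(P(3)/Q(3)) = 0.0599·log₂(0.0599/0.362) = -0.15546

D_KL(P||Q) = 0.93952 + 0.00000 - 0.15546 = 0.78406 ≈ 0.7841 bits

D_KL(Q||P) = Σ Q(x) log₂(Q(x)/P(x))

Computing term by term:
  Q(1)·log₂(Q(1)/P(1)) = 0.0599·log₂(0.0599/0.362) = -0.15546
  Q(2)·log₂(Q(2)/P(2)) = 0.5781·log₂(0.5781/0.5781) = 0.00000
  Q(3)·log₂(Q(3)/P(3)) = 0.362·log₂(0.362/0.0599) = 0.93952

D_KL(Q||P) = -0.15546 + 0.00000 + 0.93952 = 0.78406 ≈ 0.7841 bits

These ARE equal here. Q is P with outcomes relabeled (Q(1) = P(3), Q(3) = P(1)) by a relabeling that is its own inverse, so the two sums contain exactly the same terms in a different order. This is a special case — KL divergence is not symmetric in general: D_KL(P||Q) ≠ D_KL(Q||P) for most P, Q.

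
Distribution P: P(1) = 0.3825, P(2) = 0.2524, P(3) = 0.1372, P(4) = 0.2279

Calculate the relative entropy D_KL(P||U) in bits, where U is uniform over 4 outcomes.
0.0890 bits

U(i) = 1/4 for all i

D_KL(P||U) = Σ P(x) log₂(P(x) / (1/4))
           = Σ P(x) log₂(P(x)) + log₂(4)
           = log₂(4) - H(P)

H(P) = -Σ P(x) log₂(P(x)):
  -P(1)·log₂(P(1)) = -(0.3825)·log₂(0.3825) = 0.53032
  -P(2)·log₂(P(2)) = -(0.2524)·log₂(0.2524) = 0.50132
  -P(3)·log₂(P(3)) = -(0.1372)·log₂(0.1372) = 0.39317
  -P(4)·log₂(P(4)) = -(0.2279)·log₂(0.2279) = 0.48623
H(P) = 0.53032 + 0.50132 + 0.39317 + 0.48623 = 1.91104 bits

log₂(4) = 2.00000 bits

D_KL(P||U) = 2.00000 - 1.91104 = 0.08896 ≈ 0.0890 bits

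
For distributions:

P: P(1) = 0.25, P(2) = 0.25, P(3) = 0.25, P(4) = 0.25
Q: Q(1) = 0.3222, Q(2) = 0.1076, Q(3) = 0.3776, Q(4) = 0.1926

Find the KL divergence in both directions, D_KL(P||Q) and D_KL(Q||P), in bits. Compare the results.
D_KL(P||Q) = 0.1579 bits, D_KL(Q||P) = 0.1392 bits. D_KL(P||Q) is larger than D_KL(Q||P) by 0.0187 bits; the two directions differ.

D_KL(P||Q) = Σ P(x) log₂(P(x)/Q(x))

Computing term by term:
  P(1)·log₂(P(1)/Q(1)) = 0.25·log₂(0.25/0.3222) = -0.09151
  P(2)·log₂(P(2)/Q(2)) = 0.25·log₂(0.25/0.1076) = 0.30406
  P(3)·log₂(P(3)/Q(3)) = 0.25·log₂(0.25/0.3776) = -0.14873
  P(4)·log₂(P(4)/Q(4)) = 0.25·log₂(0.25/0.1926) = 0.09408

D_KL(P||Q) = -0.09151 + 0.30406 - 0.14873 + 0.09408 = 0.15790 ≈ 0.1579 bits

D_KL(Q||P) = Σ Q(x) log₂(Q(x)/P(x))

Computing term by term:
  Q(1)·log₂(Q(1)/P(1)) = 0.3222·log₂(0.3222/0.25) = 0.11793
  Q(2)·log₂(Q(2)/P(2)) = 0.1076·log₂(0.1076/0.25) = -0.13087
  Q(3)·log₂(Q(3)/P(3)) = 0.3776·log₂(0.3776/0.25) = 0.22465
  Q(4)·log₂(Q(4)/P(4)) = 0.1926·log₂(0.1926/0.25) = -0.07248

D_KL(Q||P) = 0.11793 - 0.13087 + 0.22465 - 0.07248 = 0.13923 ≈ 0.1392 bits

These are NOT equal (difference: 0.0187 bits). KL divergence is asymmetric: D_KL(P||Q) ≠ D_KL(Q||P) in general.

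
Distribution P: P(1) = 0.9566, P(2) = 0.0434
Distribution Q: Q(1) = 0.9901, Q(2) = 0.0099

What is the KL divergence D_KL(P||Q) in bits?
0.0450 bits

D_KL(P||Q) = Σ P(x) log₂(P(x)/Q(x))

Computing term by term:
  P(1)·log₂(P(1)/Q(1)) = 0.9566·log₂(0.9566/0.9901) = -0.04750
  P(2)·log₂(P(2)/Q(2)) = 0.0434·log₂(0.0434/0.0099) = 0.09254

D_KL(P||Q) = -0.04750 + 0.09254 = 0.04504 ≈ 0.0450 bits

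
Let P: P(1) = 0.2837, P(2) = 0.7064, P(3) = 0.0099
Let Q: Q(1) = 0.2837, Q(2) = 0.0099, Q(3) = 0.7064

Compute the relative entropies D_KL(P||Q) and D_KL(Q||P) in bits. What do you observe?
D_KL(P||Q) = 4.2883 bits, D_KL(Q||P) = 4.2883 bits. The two directions give the same value here, because Q is a self-inverse relabeling of P; in general KL divergence is asymmetric.

D_KL(P||Q) = Σ P(x) log₂(P(x)/Q(x))

Computing term by term:
  P(1)·log₂(P(1)/Q(1)) = 0.2837·log₂(0.2837/0.2837) = 0.00000
  P(2)·log₂(P(2)/Q(2)) = 0.7064·log₂(0.7064/0.0099) = 4.34924
  P(3)·log₂(P(3)/Q(3)) = 0.0099·log₂(0.0099/0.7064) = -0.06095

D_KL(P||Q) = 0.00000 + 4.34924 - 0.06095 = 4.28829 ≈ 4.2883 bits

D_KL(Q||P) = Σ Q(x) log₂(Q(x)/P(x))

Computing term by term:
  Q(1)·log₂(Q(1)/P(1)) = 0.2837·log₂(0.2837/0.2837) = 0.00000
  Q(2)·log₂(Q(2)/P(2)) = 0.0099·log₂(0.0099/0.7064) = -0.06095
  Q(3)·log₂(Q(3)/P(3)) = 0.7064·log₂(0.7064/0.0099) = 4.34924

D_KL(Q||P) = 0.00000 - 0.06095 + 4.34924 = 4.28829 ≈ 4.2883 bits

These ARE equal here. Q is P with outcomes relabeled (Q(2) = P(3), Q(3) = P(2)) by a relabeling that is its own inverse, so the two sums contain exactly the same terms in a different order. This is a special case — KL divergence is not symmetric in general: D_KL(P||Q) ≠ D_KL(Q||P) for most P, Q.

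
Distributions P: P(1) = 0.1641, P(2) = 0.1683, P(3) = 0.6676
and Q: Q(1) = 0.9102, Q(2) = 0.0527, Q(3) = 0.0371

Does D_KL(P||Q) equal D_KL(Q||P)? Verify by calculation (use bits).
D_KL(P||Q) = 2.6599 bits, D_KL(Q||P) = 2.0067 bits. No — D_KL(P||Q) ≠ D_KL(Q||P) for this pair.

D_KL(P||Q) = Σ P(x) log₂(P(x)/Q(x))

Computing term by term:
  P(1)·log₂(P(1)/Q(1)) = 0.1641·log₂(0.1641/0.9102) = -0.40559
  P(2)·log₂(P(2)/Q(2)) = 0.1683·log₂(0.1683/0.0527) = 0.28193
  P(3)·log₂(P(3)/Q(3)) = 0.6676·log₂(0.6676/0.0371) = 2.78355

D_KL(P||Q) = -0.40559 + 0.28193 + 2.78355 = 2.65989 ≈ 2.6599 bits

D_KL(Q||P) = Σ Q(x) log₂(Q(x)/P(x))

Computing term by term:
  Q(1)·log₂(Q(1)/P(1)) = 0.9102·log₂(0.9102/0.1641) = 2.24966
  Q(2)·log₂(Q(2)/P(2)) = 0.0527·log₂(0.0527/0.1683) = -0.08828
  Q(3)·log₂(Q(3)/P(3)) = 0.0371·log₂(0.0371/0.6676) = -0.15469

D_KL(Q||P) = 2.24966 - 0.08828 - 0.15469 = 2.00669 ≈ 2.0067 bits

These are NOT equal (difference: 0.6532 bits). KL divergence is asymmetric: D_KL(P||Q) ≠ D_KL(Q||P) in general.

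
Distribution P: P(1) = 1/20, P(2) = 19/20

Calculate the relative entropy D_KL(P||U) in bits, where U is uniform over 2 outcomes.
0.7136 bits

U(i) = 1/2 for all i

D_KL(P||U) = Σ P(x) log₂(P(x) / (1/2))
           = Σ P(x) log₂(P(x)) + log₂(2)
           = log₂(2) - H(P)

H(P) = -Σ P(x) log₂(P(x)):
  -P(1)·log₂(P(1)) = -(1/20)·log₂(1/20) = 0.21610
  -P(2)·log₂(P(2)) = -(19/20)·log₂(19/20) = 0.07030
H(P) = 0.21610 + 0.07030 = 0.28640 bits

log₂(2) = 1.00000 bits

D_KL(P||U) = 1.00000 - 0.28640 = 0.71360 ≈ 0.7136 bits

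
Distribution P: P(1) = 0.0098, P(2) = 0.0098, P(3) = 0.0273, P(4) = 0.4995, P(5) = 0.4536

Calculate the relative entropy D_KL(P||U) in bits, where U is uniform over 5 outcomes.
1.0318 bits

U(i) = 1/5 for all i

D_KL(P||U) = Σ P(x) log₂(P(x) / (1/5))
           = Σ P(x) log₂(P(x)) + log₂(5)
           = log₂(5) - H(P)

H(P) = -Σ P(x) log₂(P(x)):
  -P(1)·log₂(P(1)) = -(0.0098)·log₂(0.0098) = 0.06540
  -P(2)·log₂(P(2)) = -(0.0098)·log₂(0.0098) = 0.06540
  -P(3)·log₂(P(3)) = -(0.0273)·log₂(0.0273) = 0.14182
  -P(4)·log₂(P(4)) = -(0.4995)·log₂(0.4995) = 0.50022
  -P(5)·log₂(P(5)) = -(0.4536)·log₂(0.4536) = 0.51733
H(P) = 0.06540 + 0.06540 + 0.14182 + 0.50022 + 0.51733 = 1.29017 bits

log₂(5) = 2.32193 bits

D_KL(P||U) = 2.32193 - 1.29017 = 1.03176 ≈ 1.0318 bits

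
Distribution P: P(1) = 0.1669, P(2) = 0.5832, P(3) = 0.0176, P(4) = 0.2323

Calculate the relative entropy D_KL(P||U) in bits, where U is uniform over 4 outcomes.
0.5234 bits

U(i) = 1/4 for all i

D_KL(P||U) = Σ P(x) log₂(P(x) / (1/4))
           = Σ P(x) log₂(P(x)) + log₂(4)
           = log₂(4) - H(P)

H(P) = -Σ P(x) log₂(P(x)):
  -P(1)·log₂(P(1)) = -(0.1669)·log₂(0.1669) = 0.43109
  -P(2)·log₂(P(2)) = -(0.5832)·log₂(0.5832) = 0.45369
  -P(3)·log₂(P(3)) = -(0.0176)·log₂(0.0176) = 0.10258
  -P(4)·log₂(P(4)) = -(0.2323)·log₂(0.2323) = 0.48921
H(P) = 0.43109 + 0.45369 + 0.10258 + 0.48921 = 1.47657 bits

log₂(4) = 2.00000 bits

D_KL(P||U) = 2.00000 - 1.47657 = 0.52343 ≈ 0.5234 bits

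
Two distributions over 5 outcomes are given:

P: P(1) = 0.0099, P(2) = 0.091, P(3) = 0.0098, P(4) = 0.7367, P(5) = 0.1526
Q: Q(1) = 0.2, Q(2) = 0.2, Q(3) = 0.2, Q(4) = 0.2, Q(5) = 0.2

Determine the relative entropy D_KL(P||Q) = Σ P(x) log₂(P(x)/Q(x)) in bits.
1.1373 bits

D_KL(P||Q) = Σ P(x) log₂(P(x)/Q(x))

Computing term by term:
  P(1)·log₂(P(1)/Q(1)) = 0.0099·log₂(0.0099/0.2) = -0.04293
  P(2)·log₂(P(2)/Q(2)) = 0.091·log₂(0.091/0.2) = -0.10338
  P(3)·log₂(P(3)/Q(3)) = 0.0098·log₂(0.0098/0.2) = -0.04264
  P(4)·log₂(P(4)/Q(4)) = 0.7367·log₂(0.7367/0.2) = 1.38579
  P(5)·log₂(P(5)/Q(5)) = 0.1526·log₂(0.1526/0.2) = -0.05955

D_KL(P||Q) = -0.04293 - 0.10338 - 0.04264 + 1.38579 - 0.05955 = 1.13729 ≈ 1.1373 bits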